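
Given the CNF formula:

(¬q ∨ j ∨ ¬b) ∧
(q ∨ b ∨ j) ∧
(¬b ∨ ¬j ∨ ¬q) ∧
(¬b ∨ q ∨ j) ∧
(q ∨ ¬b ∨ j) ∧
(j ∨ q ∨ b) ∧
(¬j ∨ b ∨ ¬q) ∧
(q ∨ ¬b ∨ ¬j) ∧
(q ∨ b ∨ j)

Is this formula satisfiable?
Yes

Yes, the formula is satisfiable.

One satisfying assignment is: q=True, j=False, b=False

Verification: With this assignment, all 9 clauses evaluate to true.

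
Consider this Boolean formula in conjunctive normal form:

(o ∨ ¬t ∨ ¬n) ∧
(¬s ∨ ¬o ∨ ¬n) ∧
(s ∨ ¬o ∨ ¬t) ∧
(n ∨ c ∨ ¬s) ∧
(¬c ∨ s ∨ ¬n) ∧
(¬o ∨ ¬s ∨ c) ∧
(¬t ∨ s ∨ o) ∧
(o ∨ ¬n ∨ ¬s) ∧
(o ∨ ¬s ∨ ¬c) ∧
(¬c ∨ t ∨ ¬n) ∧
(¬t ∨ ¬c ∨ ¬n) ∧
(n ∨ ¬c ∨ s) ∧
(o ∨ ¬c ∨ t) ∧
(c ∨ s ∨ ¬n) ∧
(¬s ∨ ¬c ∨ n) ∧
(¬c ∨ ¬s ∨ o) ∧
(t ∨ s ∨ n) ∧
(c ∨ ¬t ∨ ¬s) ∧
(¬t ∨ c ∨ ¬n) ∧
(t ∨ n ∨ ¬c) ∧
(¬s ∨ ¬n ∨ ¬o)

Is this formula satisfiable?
No

No, the formula is not satisfiable.

No assignment of truth values to the variables can make all 21 clauses true simultaneously.

The formula is UNSAT (unsatisfiable).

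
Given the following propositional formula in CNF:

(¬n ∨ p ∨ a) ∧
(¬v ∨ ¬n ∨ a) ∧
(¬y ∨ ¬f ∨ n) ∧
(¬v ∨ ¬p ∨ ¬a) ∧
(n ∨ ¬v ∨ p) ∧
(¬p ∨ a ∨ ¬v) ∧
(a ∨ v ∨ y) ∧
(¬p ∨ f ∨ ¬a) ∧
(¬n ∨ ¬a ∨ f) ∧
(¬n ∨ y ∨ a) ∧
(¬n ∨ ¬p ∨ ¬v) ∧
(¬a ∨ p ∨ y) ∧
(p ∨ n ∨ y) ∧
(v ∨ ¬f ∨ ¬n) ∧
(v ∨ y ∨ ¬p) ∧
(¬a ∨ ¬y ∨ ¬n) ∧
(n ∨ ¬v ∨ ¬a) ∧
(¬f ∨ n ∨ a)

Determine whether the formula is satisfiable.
Yes

Yes, the formula is satisfiable.

One satisfying assignment is: n=False, f=False, v=False, a=False, p=False, y=True

Verification: With this assignment, all 18 clauses evaluate to true.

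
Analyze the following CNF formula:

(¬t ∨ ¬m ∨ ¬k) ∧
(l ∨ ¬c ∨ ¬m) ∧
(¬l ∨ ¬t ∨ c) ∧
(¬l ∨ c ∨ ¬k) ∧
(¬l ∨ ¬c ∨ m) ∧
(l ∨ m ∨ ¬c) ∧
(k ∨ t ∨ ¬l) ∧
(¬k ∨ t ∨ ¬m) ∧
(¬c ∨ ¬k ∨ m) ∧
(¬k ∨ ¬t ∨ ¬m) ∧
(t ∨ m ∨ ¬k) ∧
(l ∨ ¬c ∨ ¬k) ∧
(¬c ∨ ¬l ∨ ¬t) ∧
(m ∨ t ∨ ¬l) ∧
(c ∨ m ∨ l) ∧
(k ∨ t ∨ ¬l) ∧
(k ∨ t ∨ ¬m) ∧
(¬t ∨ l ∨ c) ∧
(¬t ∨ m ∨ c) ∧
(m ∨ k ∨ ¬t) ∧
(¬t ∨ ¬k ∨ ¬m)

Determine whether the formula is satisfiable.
No

No, the formula is not satisfiable.

No assignment of truth values to the variables can make all 21 clauses true simultaneously.

The formula is UNSAT (unsatisfiable).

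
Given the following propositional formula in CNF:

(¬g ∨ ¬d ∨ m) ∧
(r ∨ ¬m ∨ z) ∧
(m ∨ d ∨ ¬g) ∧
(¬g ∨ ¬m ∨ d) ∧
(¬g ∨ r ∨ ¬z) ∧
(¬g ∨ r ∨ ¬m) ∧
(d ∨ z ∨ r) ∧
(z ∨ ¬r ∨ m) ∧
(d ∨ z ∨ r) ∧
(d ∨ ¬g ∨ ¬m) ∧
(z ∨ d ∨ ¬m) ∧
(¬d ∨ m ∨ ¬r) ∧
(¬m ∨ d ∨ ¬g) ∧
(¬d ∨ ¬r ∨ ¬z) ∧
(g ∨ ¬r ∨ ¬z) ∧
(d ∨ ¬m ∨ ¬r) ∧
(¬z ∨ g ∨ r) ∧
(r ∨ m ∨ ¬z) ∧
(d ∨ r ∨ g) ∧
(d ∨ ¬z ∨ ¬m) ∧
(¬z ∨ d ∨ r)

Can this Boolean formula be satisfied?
Yes

Yes, the formula is satisfiable.

One satisfying assignment is: z=False, d=True, m=False, r=False, g=False

Verification: With this assignment, all 21 clauses evaluate to true.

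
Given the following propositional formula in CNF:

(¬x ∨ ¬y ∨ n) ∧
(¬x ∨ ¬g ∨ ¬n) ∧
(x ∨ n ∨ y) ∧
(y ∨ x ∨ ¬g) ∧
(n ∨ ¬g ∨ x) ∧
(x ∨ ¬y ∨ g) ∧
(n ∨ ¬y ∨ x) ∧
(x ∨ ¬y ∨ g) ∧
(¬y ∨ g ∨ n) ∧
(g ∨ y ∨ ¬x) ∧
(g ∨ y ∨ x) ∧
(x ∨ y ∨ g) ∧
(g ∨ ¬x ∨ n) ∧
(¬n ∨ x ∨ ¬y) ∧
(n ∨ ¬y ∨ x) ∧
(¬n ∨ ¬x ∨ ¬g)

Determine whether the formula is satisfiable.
Yes

Yes, the formula is satisfiable.

One satisfying assignment is: y=True, g=False, n=True, x=True

Verification: With this assignment, all 16 clauses evaluate to true.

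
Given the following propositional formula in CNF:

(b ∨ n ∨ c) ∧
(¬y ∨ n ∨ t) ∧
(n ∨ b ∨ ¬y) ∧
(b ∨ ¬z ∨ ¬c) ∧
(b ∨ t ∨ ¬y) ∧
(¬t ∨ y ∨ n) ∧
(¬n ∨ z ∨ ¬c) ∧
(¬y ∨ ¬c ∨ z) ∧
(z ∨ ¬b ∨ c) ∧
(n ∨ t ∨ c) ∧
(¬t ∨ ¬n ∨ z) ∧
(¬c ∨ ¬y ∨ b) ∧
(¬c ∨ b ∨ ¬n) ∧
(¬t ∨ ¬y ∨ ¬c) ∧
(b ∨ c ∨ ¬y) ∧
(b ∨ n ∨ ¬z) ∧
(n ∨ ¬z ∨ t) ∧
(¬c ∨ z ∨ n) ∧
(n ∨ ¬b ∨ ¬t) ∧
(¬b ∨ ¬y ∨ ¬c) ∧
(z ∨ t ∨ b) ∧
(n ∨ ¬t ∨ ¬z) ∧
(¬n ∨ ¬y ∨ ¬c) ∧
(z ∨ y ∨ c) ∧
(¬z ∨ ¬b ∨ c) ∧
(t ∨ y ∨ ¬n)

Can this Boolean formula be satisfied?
Yes

Yes, the formula is satisfiable.

One satisfying assignment is: y=False, n=True, b=False, c=False, t=True, z=True

Verification: With this assignment, all 26 clauses evaluate to true.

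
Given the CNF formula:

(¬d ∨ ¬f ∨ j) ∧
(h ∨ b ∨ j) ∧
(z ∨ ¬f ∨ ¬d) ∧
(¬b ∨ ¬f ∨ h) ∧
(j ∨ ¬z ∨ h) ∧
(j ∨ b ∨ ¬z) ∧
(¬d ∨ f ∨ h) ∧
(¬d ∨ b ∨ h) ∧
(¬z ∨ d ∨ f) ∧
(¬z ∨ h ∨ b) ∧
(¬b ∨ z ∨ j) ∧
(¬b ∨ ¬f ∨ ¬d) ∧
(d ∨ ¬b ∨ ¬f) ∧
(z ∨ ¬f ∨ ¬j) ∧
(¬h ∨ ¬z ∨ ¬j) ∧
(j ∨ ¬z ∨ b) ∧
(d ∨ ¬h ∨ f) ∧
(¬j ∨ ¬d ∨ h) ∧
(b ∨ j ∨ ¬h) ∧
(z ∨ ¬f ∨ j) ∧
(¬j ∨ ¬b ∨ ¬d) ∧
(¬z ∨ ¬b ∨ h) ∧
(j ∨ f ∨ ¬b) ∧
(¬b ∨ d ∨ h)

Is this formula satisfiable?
Yes

Yes, the formula is satisfiable.

One satisfying assignment is: h=False, b=False, j=True, d=False, f=False, z=False

Verification: With this assignment, all 24 clauses evaluate to true.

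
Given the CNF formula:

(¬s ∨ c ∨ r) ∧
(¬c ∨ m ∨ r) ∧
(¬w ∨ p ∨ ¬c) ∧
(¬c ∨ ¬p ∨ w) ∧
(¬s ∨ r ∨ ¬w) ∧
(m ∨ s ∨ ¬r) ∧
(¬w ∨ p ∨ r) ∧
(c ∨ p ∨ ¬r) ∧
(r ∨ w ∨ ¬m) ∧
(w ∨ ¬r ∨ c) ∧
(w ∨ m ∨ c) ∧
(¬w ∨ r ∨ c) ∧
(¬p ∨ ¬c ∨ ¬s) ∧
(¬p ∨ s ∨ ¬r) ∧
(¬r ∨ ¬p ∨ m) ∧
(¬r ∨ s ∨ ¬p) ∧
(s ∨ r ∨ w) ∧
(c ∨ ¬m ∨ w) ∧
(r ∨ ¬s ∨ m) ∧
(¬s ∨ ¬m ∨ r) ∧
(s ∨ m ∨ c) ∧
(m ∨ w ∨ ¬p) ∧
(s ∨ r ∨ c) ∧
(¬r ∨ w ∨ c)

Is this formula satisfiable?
Yes

Yes, the formula is satisfiable.

One satisfying assignment is: w=False, c=True, s=True, m=False, r=True, p=False

Verification: With this assignment, all 24 clauses evaluate to true.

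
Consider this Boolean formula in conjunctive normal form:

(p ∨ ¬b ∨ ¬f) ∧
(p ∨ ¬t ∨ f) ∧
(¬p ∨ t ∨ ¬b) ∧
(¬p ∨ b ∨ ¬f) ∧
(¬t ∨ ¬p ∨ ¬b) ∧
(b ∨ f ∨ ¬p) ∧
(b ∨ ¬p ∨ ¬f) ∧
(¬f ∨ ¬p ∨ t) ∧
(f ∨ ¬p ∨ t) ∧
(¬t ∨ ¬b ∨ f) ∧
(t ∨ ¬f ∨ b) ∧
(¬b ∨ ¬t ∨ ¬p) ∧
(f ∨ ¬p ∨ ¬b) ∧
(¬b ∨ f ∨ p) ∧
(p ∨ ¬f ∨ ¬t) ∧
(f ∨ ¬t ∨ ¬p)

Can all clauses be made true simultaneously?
Yes

Yes, the formula is satisfiable.

One satisfying assignment is: t=False, f=False, b=False, p=False

Verification: With this assignment, all 16 clauses evaluate to true.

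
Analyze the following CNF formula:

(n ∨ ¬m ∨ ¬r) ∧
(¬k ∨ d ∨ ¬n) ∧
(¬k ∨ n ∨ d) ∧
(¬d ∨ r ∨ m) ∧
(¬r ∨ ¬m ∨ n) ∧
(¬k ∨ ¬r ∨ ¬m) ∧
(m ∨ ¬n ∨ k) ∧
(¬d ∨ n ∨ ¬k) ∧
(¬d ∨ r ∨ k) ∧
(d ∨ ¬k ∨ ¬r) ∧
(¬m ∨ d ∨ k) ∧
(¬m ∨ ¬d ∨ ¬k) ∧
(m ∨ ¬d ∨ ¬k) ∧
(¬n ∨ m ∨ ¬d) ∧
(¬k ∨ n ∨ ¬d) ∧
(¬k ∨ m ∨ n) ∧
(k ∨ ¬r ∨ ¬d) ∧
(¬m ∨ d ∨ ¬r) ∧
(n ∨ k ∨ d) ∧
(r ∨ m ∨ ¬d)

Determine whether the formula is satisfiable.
No

No, the formula is not satisfiable.

No assignment of truth values to the variables can make all 20 clauses true simultaneously.

The formula is UNSAT (unsatisfiable).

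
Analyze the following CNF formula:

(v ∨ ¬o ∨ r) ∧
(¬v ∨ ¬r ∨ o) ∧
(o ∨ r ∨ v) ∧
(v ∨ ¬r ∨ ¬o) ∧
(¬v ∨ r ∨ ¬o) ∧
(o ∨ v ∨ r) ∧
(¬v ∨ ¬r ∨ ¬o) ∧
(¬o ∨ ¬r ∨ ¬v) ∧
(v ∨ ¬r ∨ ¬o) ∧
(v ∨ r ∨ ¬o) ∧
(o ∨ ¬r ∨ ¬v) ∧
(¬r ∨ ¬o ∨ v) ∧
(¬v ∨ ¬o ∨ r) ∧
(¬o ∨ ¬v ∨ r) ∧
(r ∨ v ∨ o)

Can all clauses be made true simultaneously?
Yes

Yes, the formula is satisfiable.

One satisfying assignment is: r=False, o=False, v=True

Verification: With this assignment, all 15 clauses evaluate to true.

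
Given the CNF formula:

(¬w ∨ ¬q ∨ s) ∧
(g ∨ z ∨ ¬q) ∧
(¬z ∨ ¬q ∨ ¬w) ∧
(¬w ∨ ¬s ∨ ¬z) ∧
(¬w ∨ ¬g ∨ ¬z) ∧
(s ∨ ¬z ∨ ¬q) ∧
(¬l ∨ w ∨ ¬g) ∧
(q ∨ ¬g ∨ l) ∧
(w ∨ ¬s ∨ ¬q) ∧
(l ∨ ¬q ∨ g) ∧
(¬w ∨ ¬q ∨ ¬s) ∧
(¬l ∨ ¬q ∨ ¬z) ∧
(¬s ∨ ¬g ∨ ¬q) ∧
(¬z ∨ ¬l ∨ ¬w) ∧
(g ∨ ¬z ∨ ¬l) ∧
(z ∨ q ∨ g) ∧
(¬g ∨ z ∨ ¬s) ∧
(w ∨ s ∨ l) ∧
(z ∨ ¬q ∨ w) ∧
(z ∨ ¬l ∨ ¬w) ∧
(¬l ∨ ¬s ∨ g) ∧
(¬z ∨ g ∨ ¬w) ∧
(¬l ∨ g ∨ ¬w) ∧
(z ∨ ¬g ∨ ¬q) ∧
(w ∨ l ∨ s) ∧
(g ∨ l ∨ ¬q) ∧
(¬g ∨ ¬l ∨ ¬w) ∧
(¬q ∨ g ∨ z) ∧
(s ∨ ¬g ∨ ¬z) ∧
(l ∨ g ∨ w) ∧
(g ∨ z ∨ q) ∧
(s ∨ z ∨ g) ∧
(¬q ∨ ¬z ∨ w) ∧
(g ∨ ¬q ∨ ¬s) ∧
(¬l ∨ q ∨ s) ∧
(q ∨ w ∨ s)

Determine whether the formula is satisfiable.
No

No, the formula is not satisfiable.

No assignment of truth values to the variables can make all 36 clauses true simultaneously.

The formula is UNSAT (unsatisfiable).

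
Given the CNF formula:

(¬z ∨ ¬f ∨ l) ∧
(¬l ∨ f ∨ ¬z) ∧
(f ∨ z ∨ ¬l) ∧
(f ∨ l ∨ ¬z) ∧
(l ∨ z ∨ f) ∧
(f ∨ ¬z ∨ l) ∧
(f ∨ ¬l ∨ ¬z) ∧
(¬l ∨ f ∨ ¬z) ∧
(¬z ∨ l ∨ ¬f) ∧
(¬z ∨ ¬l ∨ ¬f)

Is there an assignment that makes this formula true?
Yes

Yes, the formula is satisfiable.

One satisfying assignment is: l=False, z=False, f=True

Verification: With this assignment, all 10 clauses evaluate to true.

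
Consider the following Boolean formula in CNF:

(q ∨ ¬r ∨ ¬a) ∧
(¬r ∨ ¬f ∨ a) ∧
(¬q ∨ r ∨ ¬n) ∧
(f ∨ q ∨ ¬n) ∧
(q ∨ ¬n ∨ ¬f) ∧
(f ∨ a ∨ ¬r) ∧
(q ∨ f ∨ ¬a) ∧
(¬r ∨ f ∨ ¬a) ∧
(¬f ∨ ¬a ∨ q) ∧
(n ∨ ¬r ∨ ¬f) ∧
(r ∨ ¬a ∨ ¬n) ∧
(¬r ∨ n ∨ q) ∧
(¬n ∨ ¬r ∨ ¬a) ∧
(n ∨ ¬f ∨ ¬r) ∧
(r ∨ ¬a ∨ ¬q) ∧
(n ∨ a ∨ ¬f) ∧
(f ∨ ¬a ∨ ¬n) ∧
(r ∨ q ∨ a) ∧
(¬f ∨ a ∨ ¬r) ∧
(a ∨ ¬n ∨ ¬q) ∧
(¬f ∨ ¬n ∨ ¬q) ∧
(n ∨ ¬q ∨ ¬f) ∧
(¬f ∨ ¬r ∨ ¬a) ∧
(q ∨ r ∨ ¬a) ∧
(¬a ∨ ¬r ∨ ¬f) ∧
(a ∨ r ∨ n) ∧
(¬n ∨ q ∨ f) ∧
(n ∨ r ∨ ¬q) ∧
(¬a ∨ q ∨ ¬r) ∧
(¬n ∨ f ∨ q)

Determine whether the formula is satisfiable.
No

No, the formula is not satisfiable.

No assignment of truth values to the variables can make all 30 clauses true simultaneously.

The formula is UNSAT (unsatisfiable).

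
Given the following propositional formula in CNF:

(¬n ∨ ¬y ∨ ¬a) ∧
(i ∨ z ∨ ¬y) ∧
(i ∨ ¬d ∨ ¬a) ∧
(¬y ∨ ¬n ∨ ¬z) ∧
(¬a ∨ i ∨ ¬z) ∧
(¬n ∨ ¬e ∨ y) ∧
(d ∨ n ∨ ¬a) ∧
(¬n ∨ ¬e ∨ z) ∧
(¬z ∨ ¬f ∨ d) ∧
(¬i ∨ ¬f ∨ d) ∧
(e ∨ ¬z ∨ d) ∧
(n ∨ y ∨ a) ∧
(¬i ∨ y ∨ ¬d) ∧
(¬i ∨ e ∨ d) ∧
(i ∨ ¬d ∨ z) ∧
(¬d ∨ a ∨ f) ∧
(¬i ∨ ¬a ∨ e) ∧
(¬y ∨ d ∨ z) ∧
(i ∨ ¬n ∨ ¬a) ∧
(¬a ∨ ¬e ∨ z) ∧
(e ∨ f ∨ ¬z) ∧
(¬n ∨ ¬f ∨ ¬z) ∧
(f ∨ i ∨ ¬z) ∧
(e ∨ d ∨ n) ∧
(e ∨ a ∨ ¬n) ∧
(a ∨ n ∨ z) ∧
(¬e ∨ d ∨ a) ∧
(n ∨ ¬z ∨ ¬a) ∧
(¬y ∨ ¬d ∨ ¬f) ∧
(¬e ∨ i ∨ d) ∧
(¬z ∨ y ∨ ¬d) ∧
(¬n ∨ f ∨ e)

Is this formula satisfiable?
No

No, the formula is not satisfiable.

No assignment of truth values to the variables can make all 32 clauses true simultaneously.

The formula is UNSAT (unsatisfiable).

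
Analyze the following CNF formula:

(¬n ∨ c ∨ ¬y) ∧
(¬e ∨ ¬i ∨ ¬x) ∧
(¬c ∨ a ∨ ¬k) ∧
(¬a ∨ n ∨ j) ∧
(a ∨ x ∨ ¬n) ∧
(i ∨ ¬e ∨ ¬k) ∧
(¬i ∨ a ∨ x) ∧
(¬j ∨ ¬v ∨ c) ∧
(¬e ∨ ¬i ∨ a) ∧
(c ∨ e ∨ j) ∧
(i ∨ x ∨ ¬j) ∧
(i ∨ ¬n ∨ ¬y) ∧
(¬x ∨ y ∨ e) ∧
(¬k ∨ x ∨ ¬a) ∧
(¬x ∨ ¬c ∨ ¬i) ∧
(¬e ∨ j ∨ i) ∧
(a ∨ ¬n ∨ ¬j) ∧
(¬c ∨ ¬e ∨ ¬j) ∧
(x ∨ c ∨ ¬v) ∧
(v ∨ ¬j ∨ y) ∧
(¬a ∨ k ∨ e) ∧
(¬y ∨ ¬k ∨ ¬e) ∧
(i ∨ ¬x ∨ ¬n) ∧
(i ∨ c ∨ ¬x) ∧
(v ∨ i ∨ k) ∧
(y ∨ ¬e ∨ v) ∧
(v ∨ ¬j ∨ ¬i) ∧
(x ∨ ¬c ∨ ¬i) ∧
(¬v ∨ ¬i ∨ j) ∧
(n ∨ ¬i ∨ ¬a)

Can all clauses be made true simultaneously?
Yes

Yes, the formula is satisfiable.

One satisfying assignment is: k=False, n=False, x=False, i=False, j=False, v=True, a=False, y=False, e=False, c=True

Verification: With this assignment, all 30 clauses evaluate to true.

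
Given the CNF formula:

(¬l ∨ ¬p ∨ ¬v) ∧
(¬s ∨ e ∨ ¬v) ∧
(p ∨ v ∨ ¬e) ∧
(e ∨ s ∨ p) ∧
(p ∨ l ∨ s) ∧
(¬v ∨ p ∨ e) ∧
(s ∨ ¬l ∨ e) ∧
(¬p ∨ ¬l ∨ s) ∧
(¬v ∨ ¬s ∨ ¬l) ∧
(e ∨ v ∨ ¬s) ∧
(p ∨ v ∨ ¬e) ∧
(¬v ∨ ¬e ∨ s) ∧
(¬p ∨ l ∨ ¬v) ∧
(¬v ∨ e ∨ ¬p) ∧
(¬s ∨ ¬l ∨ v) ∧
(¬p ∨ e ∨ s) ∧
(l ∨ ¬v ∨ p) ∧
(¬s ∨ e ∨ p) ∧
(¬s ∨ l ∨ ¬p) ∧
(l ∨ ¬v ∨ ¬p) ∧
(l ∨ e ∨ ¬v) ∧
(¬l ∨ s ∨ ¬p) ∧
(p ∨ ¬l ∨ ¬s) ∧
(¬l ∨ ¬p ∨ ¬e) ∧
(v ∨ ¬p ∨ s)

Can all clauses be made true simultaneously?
No

No, the formula is not satisfiable.

No assignment of truth values to the variables can make all 25 clauses true simultaneously.

The formula is UNSAT (unsatisfiable).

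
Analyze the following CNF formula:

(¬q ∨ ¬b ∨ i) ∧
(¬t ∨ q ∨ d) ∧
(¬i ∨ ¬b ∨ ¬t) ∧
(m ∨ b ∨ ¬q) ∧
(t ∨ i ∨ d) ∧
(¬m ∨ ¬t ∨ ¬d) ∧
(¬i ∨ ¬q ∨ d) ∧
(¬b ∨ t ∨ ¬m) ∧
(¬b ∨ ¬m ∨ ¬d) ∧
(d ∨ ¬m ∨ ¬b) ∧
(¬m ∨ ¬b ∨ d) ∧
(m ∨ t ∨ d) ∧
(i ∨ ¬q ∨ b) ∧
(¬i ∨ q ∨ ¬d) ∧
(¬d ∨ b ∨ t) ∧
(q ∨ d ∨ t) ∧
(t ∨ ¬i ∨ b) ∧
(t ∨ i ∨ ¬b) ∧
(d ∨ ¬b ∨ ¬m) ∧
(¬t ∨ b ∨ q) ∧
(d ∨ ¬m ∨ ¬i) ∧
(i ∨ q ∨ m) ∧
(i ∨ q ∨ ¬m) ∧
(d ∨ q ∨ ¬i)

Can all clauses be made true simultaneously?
Yes

Yes, the formula is satisfiable.

One satisfying assignment is: t=False, d=True, b=True, q=True, m=False, i=True

Verification: With this assignment, all 24 clauses evaluate to true.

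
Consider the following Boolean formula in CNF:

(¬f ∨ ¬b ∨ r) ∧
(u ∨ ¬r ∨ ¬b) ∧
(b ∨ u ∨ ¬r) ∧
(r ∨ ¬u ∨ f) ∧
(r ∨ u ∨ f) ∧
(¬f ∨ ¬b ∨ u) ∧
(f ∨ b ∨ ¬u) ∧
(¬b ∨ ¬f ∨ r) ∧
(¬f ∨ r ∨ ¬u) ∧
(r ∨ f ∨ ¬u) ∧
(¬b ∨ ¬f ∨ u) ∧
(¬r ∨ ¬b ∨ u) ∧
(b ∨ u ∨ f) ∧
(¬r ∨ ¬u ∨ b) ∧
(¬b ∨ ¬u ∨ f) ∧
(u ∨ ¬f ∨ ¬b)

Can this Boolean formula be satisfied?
Yes

Yes, the formula is satisfiable.

One satisfying assignment is: f=True, u=False, r=False, b=False

Verification: With this assignment, all 16 clauses evaluate to true.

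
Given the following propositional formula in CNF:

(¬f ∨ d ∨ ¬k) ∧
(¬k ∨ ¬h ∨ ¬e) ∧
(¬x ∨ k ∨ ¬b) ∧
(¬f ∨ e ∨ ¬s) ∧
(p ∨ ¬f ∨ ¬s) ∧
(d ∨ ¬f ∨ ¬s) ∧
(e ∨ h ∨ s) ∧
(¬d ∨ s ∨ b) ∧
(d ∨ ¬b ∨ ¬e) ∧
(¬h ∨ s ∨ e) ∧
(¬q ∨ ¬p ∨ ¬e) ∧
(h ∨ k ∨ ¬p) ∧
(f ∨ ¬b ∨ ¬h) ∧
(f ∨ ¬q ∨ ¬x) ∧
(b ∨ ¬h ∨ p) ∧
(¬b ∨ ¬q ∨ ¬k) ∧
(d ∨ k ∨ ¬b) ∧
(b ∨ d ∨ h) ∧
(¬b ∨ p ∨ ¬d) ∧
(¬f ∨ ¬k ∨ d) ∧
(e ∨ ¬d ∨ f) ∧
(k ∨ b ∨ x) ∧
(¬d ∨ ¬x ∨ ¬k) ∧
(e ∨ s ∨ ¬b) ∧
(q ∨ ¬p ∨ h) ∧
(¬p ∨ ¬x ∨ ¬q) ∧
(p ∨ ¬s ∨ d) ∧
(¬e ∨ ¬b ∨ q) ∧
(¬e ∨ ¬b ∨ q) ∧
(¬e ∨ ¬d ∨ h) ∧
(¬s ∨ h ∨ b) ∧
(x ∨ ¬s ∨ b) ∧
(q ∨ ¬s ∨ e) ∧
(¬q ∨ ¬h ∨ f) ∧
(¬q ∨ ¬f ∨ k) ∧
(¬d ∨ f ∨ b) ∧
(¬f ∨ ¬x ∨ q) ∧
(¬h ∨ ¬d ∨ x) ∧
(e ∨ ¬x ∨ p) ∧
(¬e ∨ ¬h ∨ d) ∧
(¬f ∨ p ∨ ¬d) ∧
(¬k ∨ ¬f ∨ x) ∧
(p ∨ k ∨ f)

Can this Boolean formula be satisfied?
No

No, the formula is not satisfiable.

No assignment of truth values to the variables can make all 43 clauses true simultaneously.

The formula is UNSAT (unsatisfiable).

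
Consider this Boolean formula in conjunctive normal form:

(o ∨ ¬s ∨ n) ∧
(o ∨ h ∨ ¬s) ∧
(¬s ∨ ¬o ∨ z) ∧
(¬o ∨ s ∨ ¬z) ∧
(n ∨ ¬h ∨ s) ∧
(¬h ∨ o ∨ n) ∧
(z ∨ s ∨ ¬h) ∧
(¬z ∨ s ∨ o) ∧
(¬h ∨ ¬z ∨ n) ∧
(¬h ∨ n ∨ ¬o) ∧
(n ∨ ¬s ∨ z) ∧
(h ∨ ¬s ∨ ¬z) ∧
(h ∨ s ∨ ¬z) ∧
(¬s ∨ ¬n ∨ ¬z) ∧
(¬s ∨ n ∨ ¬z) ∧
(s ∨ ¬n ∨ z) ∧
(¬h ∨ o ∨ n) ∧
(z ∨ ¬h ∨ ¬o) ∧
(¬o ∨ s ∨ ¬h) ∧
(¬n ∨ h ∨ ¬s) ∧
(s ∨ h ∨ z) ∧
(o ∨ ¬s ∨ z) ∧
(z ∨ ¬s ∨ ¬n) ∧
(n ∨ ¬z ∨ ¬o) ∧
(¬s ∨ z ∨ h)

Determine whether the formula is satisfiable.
No

No, the formula is not satisfiable.

No assignment of truth values to the variables can make all 25 clauses true simultaneously.

The formula is UNSAT (unsatisfiable).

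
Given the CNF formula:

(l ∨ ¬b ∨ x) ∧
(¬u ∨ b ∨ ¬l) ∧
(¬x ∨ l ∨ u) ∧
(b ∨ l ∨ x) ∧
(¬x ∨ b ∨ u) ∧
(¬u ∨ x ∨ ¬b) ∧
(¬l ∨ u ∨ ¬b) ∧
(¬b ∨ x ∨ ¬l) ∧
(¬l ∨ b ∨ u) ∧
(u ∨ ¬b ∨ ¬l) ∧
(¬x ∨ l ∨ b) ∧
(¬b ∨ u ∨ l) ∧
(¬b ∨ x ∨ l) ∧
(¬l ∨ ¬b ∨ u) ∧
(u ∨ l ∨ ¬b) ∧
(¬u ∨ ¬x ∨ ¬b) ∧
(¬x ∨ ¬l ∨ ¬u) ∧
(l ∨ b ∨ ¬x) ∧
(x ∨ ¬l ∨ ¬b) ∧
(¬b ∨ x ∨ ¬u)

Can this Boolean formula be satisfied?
No

No, the formula is not satisfiable.

No assignment of truth values to the variables can make all 20 clauses true simultaneously.

The formula is UNSAT (unsatisfiable).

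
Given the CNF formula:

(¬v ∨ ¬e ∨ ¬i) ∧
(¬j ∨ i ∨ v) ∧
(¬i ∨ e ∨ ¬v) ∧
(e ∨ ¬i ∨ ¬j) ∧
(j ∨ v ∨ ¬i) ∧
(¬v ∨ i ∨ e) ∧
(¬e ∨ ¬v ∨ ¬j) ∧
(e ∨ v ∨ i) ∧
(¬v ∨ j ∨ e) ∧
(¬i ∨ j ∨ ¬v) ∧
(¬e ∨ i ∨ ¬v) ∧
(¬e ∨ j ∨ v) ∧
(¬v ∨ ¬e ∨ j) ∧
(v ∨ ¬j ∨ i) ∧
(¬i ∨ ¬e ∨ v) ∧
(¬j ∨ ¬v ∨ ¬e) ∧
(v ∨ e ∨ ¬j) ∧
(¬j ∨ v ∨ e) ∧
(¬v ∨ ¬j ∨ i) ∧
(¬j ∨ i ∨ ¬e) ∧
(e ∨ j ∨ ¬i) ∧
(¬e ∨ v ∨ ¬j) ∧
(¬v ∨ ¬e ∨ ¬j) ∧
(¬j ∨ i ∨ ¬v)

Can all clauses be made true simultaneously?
No

No, the formula is not satisfiable.

No assignment of truth values to the variables can make all 24 clauses true simultaneously.

The formula is UNSAT (unsatisfiable).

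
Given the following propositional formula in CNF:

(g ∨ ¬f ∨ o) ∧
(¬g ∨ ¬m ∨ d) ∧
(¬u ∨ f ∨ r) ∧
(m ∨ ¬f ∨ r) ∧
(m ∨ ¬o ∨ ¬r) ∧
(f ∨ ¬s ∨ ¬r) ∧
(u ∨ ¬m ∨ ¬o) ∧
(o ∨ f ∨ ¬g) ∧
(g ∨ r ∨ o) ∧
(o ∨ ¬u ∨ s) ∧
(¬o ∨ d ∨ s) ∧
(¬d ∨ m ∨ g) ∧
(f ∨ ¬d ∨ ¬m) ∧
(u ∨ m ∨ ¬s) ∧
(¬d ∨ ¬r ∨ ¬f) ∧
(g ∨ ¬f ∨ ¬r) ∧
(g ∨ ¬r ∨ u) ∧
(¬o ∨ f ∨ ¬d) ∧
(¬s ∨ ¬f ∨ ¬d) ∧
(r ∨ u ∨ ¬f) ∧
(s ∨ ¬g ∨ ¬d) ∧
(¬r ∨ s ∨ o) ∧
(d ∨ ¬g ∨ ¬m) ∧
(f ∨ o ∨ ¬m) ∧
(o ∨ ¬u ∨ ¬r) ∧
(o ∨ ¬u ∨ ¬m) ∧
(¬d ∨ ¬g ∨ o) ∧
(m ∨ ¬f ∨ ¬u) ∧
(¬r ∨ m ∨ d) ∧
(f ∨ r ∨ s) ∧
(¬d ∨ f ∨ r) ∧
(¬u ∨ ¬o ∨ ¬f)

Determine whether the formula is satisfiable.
No

No, the formula is not satisfiable.

No assignment of truth values to the variables can make all 32 clauses true simultaneously.

The formula is UNSAT (unsatisfiable).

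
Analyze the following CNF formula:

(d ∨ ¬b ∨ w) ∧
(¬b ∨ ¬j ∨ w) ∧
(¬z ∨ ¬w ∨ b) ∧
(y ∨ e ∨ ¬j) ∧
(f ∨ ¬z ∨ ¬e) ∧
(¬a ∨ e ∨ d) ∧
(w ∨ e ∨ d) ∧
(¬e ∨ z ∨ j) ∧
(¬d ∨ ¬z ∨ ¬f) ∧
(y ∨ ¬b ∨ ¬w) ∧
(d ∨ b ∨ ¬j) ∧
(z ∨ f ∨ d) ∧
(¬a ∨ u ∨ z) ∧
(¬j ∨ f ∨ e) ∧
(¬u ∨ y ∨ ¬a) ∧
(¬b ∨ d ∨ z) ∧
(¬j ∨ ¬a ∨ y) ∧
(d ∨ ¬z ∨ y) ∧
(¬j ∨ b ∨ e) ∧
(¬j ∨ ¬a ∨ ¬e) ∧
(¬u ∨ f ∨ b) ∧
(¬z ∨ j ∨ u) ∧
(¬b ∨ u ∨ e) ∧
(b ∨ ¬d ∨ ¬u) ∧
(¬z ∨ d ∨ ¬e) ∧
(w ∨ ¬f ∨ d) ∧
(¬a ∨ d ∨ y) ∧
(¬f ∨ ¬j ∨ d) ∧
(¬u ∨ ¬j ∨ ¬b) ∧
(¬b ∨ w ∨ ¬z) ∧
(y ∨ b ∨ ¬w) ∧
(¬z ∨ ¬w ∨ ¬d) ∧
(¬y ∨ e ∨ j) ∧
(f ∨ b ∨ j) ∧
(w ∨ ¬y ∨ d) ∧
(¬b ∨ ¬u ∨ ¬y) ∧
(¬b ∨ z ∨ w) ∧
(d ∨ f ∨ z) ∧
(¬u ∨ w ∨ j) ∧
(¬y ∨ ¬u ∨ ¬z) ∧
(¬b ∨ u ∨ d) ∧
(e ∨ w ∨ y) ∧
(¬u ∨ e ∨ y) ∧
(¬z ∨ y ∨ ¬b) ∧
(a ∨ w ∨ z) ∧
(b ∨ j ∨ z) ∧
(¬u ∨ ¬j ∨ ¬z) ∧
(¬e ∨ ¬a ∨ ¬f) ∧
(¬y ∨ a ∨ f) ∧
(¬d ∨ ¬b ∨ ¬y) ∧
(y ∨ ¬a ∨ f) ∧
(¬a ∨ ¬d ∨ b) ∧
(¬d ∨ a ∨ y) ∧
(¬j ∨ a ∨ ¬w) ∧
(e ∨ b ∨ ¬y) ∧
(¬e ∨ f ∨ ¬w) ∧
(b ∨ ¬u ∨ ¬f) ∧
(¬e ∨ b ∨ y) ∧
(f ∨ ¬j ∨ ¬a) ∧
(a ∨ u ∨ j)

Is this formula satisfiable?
No

No, the formula is not satisfiable.

No assignment of truth values to the variables can make all 60 clauses true simultaneously.

The formula is UNSAT (unsatisfiable).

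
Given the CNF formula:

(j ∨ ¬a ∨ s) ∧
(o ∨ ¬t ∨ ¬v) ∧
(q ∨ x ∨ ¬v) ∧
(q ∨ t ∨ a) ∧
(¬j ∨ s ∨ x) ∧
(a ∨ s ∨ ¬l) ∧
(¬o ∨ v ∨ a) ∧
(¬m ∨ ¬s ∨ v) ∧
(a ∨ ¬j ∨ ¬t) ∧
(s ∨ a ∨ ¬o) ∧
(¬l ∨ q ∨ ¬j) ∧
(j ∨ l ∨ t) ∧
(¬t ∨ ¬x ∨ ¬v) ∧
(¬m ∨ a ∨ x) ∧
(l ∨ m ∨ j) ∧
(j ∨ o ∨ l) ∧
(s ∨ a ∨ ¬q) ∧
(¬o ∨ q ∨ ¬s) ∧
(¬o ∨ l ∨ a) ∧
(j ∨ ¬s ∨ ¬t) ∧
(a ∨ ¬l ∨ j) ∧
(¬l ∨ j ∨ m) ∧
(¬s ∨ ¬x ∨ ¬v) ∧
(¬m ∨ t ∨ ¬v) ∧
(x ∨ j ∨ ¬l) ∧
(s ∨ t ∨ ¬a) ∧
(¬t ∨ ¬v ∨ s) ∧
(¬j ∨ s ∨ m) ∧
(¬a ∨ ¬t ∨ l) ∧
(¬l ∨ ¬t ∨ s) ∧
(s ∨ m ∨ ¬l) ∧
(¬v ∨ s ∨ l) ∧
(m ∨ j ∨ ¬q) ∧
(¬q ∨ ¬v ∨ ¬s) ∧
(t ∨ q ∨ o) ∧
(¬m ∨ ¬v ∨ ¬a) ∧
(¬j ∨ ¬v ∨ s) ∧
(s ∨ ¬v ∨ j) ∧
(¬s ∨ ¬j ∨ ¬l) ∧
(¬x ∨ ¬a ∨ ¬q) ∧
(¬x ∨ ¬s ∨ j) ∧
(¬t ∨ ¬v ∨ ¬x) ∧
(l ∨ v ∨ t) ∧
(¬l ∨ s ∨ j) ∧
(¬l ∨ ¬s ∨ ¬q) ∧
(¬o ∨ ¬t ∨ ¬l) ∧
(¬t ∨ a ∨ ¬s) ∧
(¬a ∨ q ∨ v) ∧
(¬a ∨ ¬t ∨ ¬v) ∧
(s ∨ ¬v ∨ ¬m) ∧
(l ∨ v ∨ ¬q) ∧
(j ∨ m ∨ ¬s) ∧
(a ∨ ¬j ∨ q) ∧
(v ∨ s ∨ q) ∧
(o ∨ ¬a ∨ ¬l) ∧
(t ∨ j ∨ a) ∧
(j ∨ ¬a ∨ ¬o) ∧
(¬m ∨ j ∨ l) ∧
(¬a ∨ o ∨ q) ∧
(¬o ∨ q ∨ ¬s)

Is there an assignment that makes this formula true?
No

No, the formula is not satisfiable.

No assignment of truth values to the variables can make all 60 clauses true simultaneously.

The formula is UNSAT (unsatisfiable).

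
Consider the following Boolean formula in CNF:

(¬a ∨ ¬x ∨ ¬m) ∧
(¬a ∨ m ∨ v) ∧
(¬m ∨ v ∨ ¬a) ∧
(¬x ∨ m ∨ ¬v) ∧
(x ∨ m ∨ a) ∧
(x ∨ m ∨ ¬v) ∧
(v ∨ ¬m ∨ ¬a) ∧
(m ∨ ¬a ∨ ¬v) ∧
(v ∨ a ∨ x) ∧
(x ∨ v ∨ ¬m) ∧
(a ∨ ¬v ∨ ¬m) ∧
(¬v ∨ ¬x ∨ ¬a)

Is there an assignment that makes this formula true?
Yes

Yes, the formula is satisfiable.

One satisfying assignment is: m=False, v=False, x=True, a=False

Verification: With this assignment, all 12 clauses evaluate to true.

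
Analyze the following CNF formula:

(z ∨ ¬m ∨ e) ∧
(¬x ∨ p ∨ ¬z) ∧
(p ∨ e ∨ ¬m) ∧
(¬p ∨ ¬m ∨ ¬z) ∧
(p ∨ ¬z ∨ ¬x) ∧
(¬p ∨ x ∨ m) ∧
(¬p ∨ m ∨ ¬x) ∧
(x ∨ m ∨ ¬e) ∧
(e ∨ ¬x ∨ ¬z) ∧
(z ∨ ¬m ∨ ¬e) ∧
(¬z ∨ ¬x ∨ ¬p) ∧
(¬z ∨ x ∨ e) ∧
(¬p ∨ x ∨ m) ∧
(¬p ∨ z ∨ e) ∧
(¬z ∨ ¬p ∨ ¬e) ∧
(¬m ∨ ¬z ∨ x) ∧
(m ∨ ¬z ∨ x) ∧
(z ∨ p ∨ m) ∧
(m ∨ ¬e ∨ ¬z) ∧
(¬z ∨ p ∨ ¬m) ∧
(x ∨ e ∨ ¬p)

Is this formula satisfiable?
No

No, the formula is not satisfiable.

No assignment of truth values to the variables can make all 21 clauses true simultaneously.

The formula is UNSAT (unsatisfiable).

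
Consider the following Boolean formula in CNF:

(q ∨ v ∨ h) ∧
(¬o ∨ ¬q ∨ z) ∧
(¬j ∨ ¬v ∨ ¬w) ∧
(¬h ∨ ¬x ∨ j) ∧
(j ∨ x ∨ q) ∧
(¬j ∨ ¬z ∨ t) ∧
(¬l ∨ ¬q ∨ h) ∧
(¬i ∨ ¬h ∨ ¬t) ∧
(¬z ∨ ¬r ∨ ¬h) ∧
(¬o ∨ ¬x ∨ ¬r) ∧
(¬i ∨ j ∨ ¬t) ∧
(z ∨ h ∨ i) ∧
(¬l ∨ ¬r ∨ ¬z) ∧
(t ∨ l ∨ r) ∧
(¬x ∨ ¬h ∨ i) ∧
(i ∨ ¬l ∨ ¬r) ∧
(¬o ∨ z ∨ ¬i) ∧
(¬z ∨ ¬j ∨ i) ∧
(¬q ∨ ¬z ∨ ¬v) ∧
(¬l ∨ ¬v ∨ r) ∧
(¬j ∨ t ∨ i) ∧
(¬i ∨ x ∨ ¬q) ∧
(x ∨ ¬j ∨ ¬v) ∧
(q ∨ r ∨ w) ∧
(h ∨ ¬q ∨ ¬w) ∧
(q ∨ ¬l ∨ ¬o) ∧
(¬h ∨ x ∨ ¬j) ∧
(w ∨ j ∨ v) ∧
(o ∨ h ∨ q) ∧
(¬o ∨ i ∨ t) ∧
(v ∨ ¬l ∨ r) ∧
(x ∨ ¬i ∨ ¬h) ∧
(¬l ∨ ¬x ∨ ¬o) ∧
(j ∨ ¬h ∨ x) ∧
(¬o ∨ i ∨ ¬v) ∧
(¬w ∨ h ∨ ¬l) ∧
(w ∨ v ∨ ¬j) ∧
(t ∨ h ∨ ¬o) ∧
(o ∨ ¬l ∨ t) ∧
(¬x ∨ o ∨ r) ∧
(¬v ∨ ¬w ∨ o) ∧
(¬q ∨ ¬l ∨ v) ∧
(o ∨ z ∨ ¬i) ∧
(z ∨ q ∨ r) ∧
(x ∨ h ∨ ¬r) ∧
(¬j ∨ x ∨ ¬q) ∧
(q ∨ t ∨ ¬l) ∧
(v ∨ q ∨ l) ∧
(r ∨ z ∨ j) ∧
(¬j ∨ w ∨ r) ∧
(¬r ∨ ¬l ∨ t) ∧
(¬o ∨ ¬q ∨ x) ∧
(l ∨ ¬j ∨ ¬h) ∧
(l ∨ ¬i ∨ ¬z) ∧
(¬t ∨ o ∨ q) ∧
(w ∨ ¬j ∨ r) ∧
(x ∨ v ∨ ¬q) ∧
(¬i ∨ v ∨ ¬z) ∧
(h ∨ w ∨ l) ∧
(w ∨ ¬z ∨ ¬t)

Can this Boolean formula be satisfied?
No

No, the formula is not satisfiable.

No assignment of truth values to the variables can make all 60 clauses true simultaneously.

The formula is UNSAT (unsatisfiable).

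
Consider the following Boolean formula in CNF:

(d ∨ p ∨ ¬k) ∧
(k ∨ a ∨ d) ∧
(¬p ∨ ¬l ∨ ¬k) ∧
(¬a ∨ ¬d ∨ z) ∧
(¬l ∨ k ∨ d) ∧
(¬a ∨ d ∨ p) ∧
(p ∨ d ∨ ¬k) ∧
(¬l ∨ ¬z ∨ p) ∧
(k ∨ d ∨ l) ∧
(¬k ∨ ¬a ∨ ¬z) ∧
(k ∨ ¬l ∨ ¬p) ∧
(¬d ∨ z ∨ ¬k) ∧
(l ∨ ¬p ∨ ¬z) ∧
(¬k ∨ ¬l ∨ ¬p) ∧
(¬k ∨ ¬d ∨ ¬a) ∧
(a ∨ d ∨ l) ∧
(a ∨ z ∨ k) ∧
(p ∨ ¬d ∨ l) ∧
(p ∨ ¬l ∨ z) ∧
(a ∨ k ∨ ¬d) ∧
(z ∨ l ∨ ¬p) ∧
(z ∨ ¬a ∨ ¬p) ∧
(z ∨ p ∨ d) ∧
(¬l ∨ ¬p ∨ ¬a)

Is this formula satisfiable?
No

No, the formula is not satisfiable.

No assignment of truth values to the variables can make all 24 clauses true simultaneously.

The formula is UNSAT (unsatisfiable).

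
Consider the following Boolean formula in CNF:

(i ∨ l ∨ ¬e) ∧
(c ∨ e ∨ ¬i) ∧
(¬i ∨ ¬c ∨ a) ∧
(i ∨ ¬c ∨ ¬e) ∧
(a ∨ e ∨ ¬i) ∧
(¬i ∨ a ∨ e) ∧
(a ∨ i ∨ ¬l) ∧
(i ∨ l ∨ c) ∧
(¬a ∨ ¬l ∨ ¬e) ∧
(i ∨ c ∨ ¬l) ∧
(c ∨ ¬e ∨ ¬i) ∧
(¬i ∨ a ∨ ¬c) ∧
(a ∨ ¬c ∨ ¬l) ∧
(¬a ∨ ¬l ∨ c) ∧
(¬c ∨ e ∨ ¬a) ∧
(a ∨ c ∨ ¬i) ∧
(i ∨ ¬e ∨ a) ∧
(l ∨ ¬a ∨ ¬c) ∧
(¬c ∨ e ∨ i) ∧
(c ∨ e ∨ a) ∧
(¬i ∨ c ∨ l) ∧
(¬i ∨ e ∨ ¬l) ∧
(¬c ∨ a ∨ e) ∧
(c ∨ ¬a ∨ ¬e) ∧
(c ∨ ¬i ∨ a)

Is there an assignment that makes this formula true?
No

No, the formula is not satisfiable.

No assignment of truth values to the variables can make all 25 clauses true simultaneously.

The formula is UNSAT (unsatisfiable).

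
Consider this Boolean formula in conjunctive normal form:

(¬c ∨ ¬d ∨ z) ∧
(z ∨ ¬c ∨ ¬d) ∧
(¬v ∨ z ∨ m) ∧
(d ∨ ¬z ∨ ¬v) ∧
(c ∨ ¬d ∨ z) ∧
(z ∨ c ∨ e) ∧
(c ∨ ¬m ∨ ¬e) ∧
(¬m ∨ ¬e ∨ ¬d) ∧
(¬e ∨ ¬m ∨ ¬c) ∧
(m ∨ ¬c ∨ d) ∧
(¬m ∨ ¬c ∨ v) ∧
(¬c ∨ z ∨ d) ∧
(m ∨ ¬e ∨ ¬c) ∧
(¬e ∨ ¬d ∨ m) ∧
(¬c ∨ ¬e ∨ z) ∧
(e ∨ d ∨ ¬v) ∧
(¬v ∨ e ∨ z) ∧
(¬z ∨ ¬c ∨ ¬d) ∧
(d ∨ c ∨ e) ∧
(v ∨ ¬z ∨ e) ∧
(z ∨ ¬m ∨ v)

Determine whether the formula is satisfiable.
Yes

Yes, the formula is satisfiable.

One satisfying assignment is: d=True, v=True, c=False, z=True, m=False, e=False

Verification: With this assignment, all 21 clauses evaluate to true.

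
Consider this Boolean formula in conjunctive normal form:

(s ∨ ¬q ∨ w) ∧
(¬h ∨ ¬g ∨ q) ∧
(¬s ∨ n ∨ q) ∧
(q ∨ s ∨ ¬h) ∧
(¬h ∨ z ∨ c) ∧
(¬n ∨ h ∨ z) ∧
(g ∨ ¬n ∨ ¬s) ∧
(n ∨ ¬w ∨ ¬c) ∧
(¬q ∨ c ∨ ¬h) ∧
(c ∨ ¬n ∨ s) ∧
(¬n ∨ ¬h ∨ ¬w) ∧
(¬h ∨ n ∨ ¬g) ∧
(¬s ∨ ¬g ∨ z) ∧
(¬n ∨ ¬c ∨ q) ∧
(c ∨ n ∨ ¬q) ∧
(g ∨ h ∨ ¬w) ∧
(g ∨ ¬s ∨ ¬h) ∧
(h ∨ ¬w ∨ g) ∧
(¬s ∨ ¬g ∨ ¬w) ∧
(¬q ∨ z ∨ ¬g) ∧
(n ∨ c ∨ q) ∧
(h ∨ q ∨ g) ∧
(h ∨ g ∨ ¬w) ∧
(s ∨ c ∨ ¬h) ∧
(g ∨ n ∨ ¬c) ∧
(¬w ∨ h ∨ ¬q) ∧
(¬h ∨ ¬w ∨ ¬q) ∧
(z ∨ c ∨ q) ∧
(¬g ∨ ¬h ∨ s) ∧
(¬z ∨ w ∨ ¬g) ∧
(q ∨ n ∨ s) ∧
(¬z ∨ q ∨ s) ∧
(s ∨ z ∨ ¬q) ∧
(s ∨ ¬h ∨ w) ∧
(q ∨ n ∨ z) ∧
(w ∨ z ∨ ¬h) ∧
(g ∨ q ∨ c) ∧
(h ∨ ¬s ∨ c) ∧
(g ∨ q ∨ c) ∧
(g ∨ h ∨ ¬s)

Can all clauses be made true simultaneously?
No

No, the formula is not satisfiable.

No assignment of truth values to the variables can make all 40 clauses true simultaneously.

The formula is UNSAT (unsatisfiable).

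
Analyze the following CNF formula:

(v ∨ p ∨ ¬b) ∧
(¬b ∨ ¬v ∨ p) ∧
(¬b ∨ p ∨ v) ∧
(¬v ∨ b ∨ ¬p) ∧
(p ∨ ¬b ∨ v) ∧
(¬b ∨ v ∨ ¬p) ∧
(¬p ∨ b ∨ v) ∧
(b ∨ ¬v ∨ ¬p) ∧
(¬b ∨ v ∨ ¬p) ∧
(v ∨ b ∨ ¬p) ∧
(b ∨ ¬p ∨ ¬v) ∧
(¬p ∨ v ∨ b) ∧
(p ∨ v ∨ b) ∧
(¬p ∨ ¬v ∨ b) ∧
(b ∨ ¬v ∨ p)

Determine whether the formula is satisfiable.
Yes

Yes, the formula is satisfiable.

One satisfying assignment is: v=True, b=True, p=True

Verification: With this assignment, all 15 clauses evaluate to true.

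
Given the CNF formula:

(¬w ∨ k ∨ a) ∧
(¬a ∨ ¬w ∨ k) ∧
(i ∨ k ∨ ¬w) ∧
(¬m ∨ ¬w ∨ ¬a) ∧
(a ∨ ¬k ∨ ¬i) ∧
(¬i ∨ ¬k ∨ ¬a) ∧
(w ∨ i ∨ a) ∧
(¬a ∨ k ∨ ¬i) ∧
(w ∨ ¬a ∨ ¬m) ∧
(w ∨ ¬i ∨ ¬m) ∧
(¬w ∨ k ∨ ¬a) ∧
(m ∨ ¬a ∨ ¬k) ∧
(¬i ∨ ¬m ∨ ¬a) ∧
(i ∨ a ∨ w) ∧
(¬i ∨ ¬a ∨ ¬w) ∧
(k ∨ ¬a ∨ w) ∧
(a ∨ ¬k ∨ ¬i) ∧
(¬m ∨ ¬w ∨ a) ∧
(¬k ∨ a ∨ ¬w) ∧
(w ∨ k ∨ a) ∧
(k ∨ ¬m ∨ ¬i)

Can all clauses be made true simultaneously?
No

No, the formula is not satisfiable.

No assignment of truth values to the variables can make all 21 clauses true simultaneously.

The formula is UNSAT (unsatisfiable).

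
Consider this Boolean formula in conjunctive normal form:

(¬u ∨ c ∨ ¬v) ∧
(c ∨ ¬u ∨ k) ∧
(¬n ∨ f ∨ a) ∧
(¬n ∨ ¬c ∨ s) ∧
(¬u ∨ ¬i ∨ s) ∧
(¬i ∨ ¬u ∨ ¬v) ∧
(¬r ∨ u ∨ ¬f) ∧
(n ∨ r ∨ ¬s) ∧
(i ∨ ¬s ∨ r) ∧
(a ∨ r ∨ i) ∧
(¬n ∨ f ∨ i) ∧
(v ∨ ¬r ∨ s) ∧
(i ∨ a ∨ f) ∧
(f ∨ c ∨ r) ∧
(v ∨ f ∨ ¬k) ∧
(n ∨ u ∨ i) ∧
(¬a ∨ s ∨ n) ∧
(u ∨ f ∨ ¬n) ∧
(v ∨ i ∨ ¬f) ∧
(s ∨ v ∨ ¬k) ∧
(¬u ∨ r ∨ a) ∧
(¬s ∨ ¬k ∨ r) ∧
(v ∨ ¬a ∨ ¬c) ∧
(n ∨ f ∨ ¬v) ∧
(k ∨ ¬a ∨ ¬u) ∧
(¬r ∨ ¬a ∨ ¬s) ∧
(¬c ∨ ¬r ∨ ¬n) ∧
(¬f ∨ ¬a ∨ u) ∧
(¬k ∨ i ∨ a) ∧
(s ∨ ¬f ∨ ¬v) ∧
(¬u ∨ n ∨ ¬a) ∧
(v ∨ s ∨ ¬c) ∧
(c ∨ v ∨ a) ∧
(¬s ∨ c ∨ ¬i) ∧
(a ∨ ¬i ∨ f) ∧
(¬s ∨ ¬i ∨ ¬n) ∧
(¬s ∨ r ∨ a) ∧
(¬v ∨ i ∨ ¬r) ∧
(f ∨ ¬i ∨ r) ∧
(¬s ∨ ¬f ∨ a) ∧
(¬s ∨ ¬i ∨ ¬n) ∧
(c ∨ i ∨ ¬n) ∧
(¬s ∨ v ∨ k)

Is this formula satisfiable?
No

No, the formula is not satisfiable.

No assignment of truth values to the variables can make all 43 clauses true simultaneously.

The formula is UNSAT (unsatisfiable).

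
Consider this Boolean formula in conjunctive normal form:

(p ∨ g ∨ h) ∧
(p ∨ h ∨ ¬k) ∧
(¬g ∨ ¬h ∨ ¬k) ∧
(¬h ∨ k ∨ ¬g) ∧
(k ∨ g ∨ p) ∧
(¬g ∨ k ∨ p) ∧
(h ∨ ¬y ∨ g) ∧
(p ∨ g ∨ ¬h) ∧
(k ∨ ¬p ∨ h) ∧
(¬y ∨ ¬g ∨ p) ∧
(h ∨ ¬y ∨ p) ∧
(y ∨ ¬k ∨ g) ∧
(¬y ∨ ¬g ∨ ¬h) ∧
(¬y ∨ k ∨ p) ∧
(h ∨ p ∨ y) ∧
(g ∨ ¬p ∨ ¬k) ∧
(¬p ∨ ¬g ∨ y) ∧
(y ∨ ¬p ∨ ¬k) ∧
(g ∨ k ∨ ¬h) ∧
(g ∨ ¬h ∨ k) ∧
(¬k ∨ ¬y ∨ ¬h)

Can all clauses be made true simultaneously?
Yes

Yes, the formula is satisfiable.

One satisfying assignment is: k=True, y=True, g=True, h=False, p=True

Verification: With this assignment, all 21 clauses evaluate to true.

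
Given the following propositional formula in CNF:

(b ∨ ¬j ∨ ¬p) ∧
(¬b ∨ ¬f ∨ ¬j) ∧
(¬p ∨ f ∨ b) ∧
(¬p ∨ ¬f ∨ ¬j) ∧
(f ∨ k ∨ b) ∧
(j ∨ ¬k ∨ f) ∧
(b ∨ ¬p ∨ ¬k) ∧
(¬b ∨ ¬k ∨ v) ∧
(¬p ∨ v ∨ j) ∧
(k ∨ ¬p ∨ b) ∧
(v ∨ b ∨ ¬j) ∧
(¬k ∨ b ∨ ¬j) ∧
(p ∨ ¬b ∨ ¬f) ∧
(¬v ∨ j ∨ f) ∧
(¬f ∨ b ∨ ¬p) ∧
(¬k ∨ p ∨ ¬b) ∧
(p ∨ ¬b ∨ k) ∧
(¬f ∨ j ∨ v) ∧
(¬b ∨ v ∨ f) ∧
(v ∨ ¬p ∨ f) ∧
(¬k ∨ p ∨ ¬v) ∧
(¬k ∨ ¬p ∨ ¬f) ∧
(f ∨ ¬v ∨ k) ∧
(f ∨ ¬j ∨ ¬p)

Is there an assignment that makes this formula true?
Yes

Yes, the formula is satisfiable.

One satisfying assignment is: k=False, b=False, p=False, j=True, v=True, f=True

Verification: With this assignment, all 24 clauses evaluate to true.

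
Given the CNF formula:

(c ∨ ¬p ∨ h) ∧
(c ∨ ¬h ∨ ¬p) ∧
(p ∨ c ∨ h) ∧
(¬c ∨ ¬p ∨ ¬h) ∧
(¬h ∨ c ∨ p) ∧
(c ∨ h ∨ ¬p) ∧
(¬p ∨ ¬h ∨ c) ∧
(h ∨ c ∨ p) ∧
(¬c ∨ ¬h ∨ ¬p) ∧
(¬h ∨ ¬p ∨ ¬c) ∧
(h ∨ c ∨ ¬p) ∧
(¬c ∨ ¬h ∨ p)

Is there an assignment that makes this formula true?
Yes

Yes, the formula is satisfiable.

One satisfying assignment is: p=False, h=False, c=True

Verification: With this assignment, all 12 clauses evaluate to true.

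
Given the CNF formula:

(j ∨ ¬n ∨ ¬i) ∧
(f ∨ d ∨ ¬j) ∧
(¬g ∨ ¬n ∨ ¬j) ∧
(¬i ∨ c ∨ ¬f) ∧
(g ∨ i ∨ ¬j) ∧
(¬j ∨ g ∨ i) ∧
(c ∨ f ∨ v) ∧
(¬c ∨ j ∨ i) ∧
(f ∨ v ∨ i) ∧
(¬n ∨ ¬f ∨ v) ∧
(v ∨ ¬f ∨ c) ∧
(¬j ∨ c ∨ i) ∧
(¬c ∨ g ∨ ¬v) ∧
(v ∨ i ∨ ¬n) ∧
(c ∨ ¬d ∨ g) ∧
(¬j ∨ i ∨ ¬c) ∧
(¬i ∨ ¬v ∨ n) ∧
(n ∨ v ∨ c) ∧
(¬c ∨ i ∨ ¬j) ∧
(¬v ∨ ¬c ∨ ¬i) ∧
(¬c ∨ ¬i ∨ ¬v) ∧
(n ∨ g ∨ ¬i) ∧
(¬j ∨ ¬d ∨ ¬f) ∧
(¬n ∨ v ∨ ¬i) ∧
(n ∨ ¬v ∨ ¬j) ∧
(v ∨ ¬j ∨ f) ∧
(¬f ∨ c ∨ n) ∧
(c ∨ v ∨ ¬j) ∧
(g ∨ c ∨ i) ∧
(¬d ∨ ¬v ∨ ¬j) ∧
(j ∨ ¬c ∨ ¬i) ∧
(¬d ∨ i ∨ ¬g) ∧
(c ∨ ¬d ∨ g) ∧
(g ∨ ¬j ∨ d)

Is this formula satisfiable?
Yes

Yes, the formula is satisfiable.

One satisfying assignment is: d=False, g=True, n=False, j=False, c=False, f=False, i=False, v=True

Verification: With this assignment, all 34 clauses evaluate to true.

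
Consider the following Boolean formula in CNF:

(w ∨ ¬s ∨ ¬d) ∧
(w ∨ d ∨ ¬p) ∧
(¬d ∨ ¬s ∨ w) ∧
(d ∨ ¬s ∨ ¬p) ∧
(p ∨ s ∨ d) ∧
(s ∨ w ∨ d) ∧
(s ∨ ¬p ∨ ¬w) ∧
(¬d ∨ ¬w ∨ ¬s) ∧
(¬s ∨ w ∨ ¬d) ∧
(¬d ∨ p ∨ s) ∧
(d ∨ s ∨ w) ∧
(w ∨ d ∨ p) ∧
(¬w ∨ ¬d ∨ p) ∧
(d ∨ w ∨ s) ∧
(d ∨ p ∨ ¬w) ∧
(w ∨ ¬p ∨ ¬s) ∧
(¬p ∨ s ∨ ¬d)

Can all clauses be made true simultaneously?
No

No, the formula is not satisfiable.

No assignment of truth values to the variables can make all 17 clauses true simultaneously.

The formula is UNSAT (unsatisfiable).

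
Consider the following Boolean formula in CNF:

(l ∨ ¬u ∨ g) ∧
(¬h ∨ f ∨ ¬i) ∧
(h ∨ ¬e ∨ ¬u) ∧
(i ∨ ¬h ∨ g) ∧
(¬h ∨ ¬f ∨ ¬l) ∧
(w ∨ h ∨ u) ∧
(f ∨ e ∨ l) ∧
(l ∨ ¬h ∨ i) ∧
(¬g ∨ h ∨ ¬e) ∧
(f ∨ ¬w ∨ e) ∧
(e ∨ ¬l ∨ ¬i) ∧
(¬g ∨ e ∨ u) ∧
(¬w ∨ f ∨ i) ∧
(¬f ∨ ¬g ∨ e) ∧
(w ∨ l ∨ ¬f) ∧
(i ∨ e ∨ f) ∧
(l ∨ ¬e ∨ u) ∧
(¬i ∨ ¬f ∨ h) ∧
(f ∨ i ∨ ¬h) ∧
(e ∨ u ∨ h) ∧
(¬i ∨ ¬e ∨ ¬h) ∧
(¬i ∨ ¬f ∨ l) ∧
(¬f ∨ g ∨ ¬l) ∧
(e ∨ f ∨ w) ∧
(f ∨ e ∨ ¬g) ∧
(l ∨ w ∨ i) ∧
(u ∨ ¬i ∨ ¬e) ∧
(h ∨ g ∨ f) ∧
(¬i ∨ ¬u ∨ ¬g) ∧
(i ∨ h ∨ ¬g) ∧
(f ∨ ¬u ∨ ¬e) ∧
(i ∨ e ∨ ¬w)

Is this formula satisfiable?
No

No, the formula is not satisfiable.

No assignment of truth values to the variables can make all 32 clauses true simultaneously.

The formula is UNSAT (unsatisfiable).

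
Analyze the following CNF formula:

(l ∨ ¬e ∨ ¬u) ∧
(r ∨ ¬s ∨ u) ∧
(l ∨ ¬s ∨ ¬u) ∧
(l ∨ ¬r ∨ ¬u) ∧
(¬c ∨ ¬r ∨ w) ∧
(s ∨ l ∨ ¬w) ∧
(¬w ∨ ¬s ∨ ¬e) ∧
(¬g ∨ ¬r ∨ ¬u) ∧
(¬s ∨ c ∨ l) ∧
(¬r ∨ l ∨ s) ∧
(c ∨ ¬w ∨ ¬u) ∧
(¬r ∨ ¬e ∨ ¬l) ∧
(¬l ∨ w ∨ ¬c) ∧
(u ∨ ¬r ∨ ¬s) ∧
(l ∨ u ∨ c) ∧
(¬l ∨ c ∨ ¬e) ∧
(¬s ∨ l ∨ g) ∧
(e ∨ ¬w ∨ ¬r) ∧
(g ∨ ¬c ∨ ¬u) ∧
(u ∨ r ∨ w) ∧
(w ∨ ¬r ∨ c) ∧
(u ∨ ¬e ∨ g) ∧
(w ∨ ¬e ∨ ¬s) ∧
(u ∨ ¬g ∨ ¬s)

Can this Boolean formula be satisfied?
Yes

Yes, the formula is satisfiable.

One satisfying assignment is: w=False, s=False, e=False, c=False, g=False, l=False, r=False, u=True

Verification: With this assignment, all 24 clauses evaluate to true.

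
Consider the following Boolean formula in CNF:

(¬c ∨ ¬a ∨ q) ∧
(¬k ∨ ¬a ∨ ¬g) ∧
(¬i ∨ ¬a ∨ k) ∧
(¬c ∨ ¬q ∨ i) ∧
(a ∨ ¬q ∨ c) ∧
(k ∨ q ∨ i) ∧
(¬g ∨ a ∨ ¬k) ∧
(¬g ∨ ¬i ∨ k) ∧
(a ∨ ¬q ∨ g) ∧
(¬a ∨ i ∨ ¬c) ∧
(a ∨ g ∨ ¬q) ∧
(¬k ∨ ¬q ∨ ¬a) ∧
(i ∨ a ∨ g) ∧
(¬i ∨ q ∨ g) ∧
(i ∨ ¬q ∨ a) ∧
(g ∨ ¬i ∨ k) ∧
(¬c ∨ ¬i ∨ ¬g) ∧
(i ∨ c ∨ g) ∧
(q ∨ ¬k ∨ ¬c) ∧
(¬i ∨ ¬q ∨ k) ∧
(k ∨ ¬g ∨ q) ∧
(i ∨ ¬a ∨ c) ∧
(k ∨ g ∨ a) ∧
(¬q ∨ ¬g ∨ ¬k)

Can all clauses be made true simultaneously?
No

No, the formula is not satisfiable.

No assignment of truth values to the variables can make all 24 clauses true simultaneously.

The formula is UNSAT (unsatisfiable).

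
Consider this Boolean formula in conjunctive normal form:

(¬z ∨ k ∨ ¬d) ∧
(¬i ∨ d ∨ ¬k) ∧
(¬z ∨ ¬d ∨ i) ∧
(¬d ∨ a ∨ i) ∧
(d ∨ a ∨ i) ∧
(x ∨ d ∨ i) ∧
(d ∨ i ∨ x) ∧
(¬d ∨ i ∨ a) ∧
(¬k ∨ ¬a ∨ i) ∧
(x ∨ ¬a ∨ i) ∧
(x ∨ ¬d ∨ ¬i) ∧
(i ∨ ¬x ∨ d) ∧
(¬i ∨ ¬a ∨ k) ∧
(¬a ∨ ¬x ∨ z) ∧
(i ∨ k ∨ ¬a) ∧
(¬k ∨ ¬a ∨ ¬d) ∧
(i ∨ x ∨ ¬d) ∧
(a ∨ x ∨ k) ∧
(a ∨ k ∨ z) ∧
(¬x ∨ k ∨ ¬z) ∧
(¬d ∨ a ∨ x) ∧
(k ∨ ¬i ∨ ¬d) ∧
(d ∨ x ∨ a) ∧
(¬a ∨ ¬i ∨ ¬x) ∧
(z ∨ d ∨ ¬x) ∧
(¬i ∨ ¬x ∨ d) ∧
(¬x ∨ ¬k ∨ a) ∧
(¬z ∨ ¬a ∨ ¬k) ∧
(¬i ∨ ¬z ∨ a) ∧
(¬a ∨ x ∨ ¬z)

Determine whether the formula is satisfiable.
No

No, the formula is not satisfiable.

No assignment of truth values to the variables can make all 30 clauses true simultaneously.

The formula is UNSAT (unsatisfiable).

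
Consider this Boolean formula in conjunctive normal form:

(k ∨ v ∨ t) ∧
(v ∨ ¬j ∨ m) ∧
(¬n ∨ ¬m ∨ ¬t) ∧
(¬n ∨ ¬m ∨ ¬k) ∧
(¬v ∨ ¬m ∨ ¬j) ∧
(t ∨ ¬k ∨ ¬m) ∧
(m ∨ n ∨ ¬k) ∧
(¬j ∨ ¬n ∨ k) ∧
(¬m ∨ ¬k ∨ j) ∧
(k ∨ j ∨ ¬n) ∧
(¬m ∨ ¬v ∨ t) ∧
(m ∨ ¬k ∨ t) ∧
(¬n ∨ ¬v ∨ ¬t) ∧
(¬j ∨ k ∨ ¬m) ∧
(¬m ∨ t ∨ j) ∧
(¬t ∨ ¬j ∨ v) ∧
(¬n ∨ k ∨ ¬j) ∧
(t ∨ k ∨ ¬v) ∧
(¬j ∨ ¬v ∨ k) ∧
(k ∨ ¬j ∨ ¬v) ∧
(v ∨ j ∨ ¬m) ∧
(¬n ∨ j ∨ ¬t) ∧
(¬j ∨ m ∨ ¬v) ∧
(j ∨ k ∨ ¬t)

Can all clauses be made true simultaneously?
No

No, the formula is not satisfiable.

No assignment of truth values to the variables can make all 24 clauses true simultaneously.

The formula is UNSAT (unsatisfiable).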